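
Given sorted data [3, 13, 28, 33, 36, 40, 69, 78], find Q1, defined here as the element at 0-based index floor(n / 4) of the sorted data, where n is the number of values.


The list has n = 8 elements.
Q1 index = floor(8 / 4) = floor(2) = 2
Counting from index 0 in the sorted data, the element at index 2 is 28.
Final answer: 28


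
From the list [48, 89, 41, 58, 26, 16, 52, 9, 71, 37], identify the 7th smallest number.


Sort ascending: [9, 16, 26, 37, 41, 48, 52, 58, 71, 89]
The 7th element (1-indexed) is at index 6.
Value = 52
Final answer: 52


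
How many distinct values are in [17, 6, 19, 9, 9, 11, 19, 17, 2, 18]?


List all unique values:
Distinct values: [2, 6, 9, 11, 17, 18, 19]
Count = 7
Final answer: 7


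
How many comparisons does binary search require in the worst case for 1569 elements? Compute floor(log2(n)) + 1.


Binary search halves the search space each step.
Maximum comparisons = floor(log2(1569)) + 1
log2(1569) = 10.6156
floor(log2(1569)) = 10, so 10 + 1 = 11
Final answer: 11


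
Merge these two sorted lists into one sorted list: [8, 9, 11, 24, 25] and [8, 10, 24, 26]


List A: [8, 9, 11, 24, 25]
List B: [8, 10, 24, 26]
Repeatedly compare the front elements and take the smaller:
  8 vs 8 -> take 8
  9 vs 8 -> take 8
  9 vs 10 -> take 9
  11 vs 10 -> take 10
  11 vs 24 -> take 11
  24 vs 24 -> take 24
  25 vs 24 -> take 24
  25 vs 26 -> take 25
  A is exhausted; append the rest of B: [26]
Final answer: [8, 8, 9, 10, 11, 24, 24, 25, 26]


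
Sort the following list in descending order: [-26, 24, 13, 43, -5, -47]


Original list: [-26, 24, 13, 43, -5, -47]
Repeatedly take the largest remaining element:
  Remaining [-26, 24, 13, 43, -5, -47] -> largest is 43
  Remaining [-26, 24, 13, -5, -47] -> largest is 24
  Remaining [-26, 13, -5, -47] -> largest is 13
  Remaining [-26, -5, -47] -> largest is -5
  Remaining [-26, -47] -> largest is -26
  Remaining [-47] -> largest is -47
Collecting the picks in order gives the descending list.
Final answer: [43, 24, 13, -5, -26, -47]


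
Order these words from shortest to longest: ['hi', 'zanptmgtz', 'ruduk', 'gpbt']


Compute lengths:
  'hi' has length 2
  'zanptmgtz' has length 9
  'ruduk' has length 5
  'gpbt' has length 4
Lengths in increasing order: 2 < 4 < 5 < 9
Listing the words in that order gives the answer.
Final answer: ['hi', 'gpbt', 'ruduk', 'zanptmgtz']


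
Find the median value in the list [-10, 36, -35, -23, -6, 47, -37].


First, sort the list: [-37, -35, -23, -10, -6, 36, 47]
The list has 7 elements (odd count).
The middle index is 3 (0-based), and the element there is -10.
Final answer: -10


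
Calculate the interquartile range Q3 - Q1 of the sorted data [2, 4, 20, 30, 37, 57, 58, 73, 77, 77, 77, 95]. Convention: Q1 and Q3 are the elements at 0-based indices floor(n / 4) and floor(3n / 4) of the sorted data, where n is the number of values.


The data has n = 12 elements.
Q1 index = floor(12 / 4) = floor(3) = 3; Q3 index = floor(3 * 12 / 4) = floor(9) = 9
Q1 = element at index 3 = 30
Q3 = element at index 9 = 77
IQR = 77 - 30 = 47
Final answer: 47


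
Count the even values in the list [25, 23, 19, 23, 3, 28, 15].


Check each element:
  25 is odd
  23 is odd
  19 is odd
  23 is odd
  3 is odd
  28 is even
  15 is odd
Evens: [28]
Count of evens = 1
Final answer: 1


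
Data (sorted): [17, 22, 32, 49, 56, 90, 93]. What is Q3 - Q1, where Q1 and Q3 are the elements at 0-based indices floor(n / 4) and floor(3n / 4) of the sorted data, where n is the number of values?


The data has n = 7 elements.
Q1 index = floor(7 / 4) = floor(1.75) = 1; Q3 index = floor(3 * 7 / 4) = floor(5.25) = 5
Q1 = element at index 1 = 22
Q3 = element at index 5 = 90
IQR = 90 - 22 = 68
Final answer: 68


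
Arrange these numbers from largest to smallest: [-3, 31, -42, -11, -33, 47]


Original list: [-3, 31, -42, -11, -33, 47]
Repeatedly take the largest remaining element:
  Remaining [-3, 31, -42, -11, -33, 47] -> largest is 47
  Remaining [-3, 31, -42, -11, -33] -> largest is 31
  Remaining [-3, -42, -11, -33] -> largest is -3
  Remaining [-42, -11, -33] -> largest is -11
  Remaining [-42, -33] -> largest is -33
  Remaining [-42] -> largest is -42
Collecting the picks in order gives the descending list.
Final answer: [47, 31, -3, -11, -33, -42]


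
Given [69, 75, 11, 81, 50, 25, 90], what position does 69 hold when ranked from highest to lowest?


Sort descending: [90, 81, 75, 69, 50, 25, 11]
Find 69 in the sorted list.
69 is at position 4.
Final answer: 4


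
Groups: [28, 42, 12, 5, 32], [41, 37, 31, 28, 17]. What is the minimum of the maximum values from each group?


Find max of each group:
  Group 1: [28, 42, 12, 5, 32] -> max = 42
  Group 2: [41, 37, 31, 28, 17] -> max = 41
Maxes: [42, 41]
Minimum of maxes = 41
Final answer: 41


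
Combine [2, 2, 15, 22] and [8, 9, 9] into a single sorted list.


List A: [2, 2, 15, 22]
List B: [8, 9, 9]
Repeatedly compare the front elements and take the smaller:
  2 vs 8 -> take 2
  2 vs 8 -> take 2
  15 vs 8 -> take 8
  15 vs 9 -> take 9
  15 vs 9 -> take 9
  B is exhausted; append the rest of A: [15, 22]
Final answer: [2, 2, 8, 9, 9, 15, 22]


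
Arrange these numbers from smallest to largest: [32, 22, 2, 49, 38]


Original list: [32, 22, 2, 49, 38]
Repeatedly take the smallest remaining element:
  Remaining [32, 22, 2, 49, 38] -> smallest is 2
  Remaining [32, 22, 49, 38] -> smallest is 22
  Remaining [32, 49, 38] -> smallest is 32
  Remaining [49, 38] -> smallest is 38
  Remaining [49] -> smallest is 49
Collecting the picks in order gives the sorted list.
Final answer: [2, 22, 32, 38, 49]


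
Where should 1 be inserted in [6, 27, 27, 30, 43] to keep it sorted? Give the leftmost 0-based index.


List is sorted: [6, 27, 27, 30, 43]
We need the leftmost position where 1 can be inserted, i.e. the first index whose element is >= 1 (or the end of the list if none is).
Binary search with low=0, high=5 (0-based indices):
  low=0, high=5, mid=2: a[2]=27 >= 1, so high = 2
  low=0, high=2, mid=1: a[1]=27 >= 1, so high = 1
  low=0, high=1, mid=0: a[0]=6 >= 1, so high = 0
Now low = high = 0, so the insertion index is 0.
Final answer: 0


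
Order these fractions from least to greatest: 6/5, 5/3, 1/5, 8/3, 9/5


Convert to decimal for comparison:
  6/5 = 1.2
  5/3 = 1.6667
  1/5 = 0.2
  8/3 = 2.6667
  9/5 = 1.8
Decimals in increasing order: 0.2 < 1.2 < 1.6667 < 1.8 < 2.6667
Writing each back as its fraction gives the sorted order.
Final answer: 1/5, 6/5, 5/3, 9/5, 8/3


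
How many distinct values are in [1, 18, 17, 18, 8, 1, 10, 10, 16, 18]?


List all unique values:
Distinct values: [1, 8, 10, 16, 17, 18]
Count = 6
Final answer: 6


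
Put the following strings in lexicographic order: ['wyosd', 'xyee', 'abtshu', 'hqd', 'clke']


Compare strings character by character (the first differing letter decides):
  'abtshu' < 'clke' since 'a' < 'c' at position 1
  'clke' < 'hqd' since 'c' < 'h' at position 1
  'hqd' < 'wyosd' since 'h' < 'w' at position 1
  'wyosd' < 'xyee' since 'w' < 'x' at position 1
Chaining these comparisons gives the alphabetical order.
Final answer: ['abtshu', 'clke', 'hqd', 'wyosd', 'xyee']


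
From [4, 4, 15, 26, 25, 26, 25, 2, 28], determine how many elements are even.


Check each element:
  4 is even
  4 is even
  15 is odd
  26 is even
  25 is odd
  26 is even
  25 is odd
  2 is even
  28 is even
Evens: [4, 4, 26, 26, 2, 28]
Count of evens = 6
Final answer: 6


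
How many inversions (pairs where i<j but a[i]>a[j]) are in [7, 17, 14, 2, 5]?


For each element, count the later elements that are smaller than it:
  7 (index 0): smaller elements after it = [2, 5] -> 2
  17 (index 1): smaller elements after it = [14, 2, 5] -> 3
  14 (index 2): smaller elements after it = [2, 5] -> 2
  2 (index 3): smaller elements after it = [] -> 0
Total inversions = 2 + 3 + 2 + 0 = 7
Final answer: 7


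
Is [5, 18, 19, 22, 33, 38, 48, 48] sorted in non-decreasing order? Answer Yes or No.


Check consecutive pairs:
  5 <= 18? True
  18 <= 19? True
  19 <= 22? True
  22 <= 33? True
  33 <= 38? True
  38 <= 48? True
  48 <= 48? True
Every consecutive pair is in order, so the list is non-decreasing.
Final answer: Yes


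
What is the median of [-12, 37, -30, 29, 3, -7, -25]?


First, sort the list: [-30, -25, -12, -7, 3, 29, 37]
The list has 7 elements (odd count).
The middle index is 3 (0-based), and the element there is -7.
Final answer: -7


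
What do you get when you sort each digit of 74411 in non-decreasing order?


The number 74411 has digits: 7, 4, 4, 1, 1
Sorted: 1, 1, 4, 4, 7
Joining the sorted digits gives the result.
Final answer: 11447


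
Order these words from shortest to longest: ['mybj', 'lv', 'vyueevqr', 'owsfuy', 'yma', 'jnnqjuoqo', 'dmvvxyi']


Compute lengths:
  'mybj' has length 4
  'lv' has length 2
  'vyueevqr' has length 8
  'owsfuy' has length 6
  'yma' has length 3
  'jnnqjuoqo' has length 9
  'dmvvxyi' has length 7
Lengths in increasing order: 2 < 3 < 4 < 6 < 7 < 8 < 9
Listing the words in that order gives the answer.
Final answer: ['lv', 'yma', 'mybj', 'owsfuy', 'dmvvxyi', 'vyueevqr', 'jnnqjuoqo']


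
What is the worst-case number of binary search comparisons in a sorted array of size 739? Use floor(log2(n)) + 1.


Binary search halves the search space each step.
Maximum comparisons = floor(log2(739)) + 1
log2(739) = 9.5294
floor(log2(739)) = 9, so 9 + 1 = 10
Final answer: 10


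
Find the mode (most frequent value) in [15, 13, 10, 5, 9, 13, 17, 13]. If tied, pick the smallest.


Count the frequency of each value:
  5 appears 1 time(s)
  9 appears 1 time(s)
  10 appears 1 time(s)
  13 appears 3 time(s)
  15 appears 1 time(s)
  17 appears 1 time(s)
Maximum frequency is 3.
Only 13 reaches that frequency, so it is the mode.
Final answer: 13


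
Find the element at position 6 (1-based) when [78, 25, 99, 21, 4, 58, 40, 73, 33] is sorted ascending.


Sort ascending: [4, 21, 25, 33, 40, 58, 73, 78, 99]
The 6th element (1-indexed) is at index 5.
Value = 58
Final answer: 58


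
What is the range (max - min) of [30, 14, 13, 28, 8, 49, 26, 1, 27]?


Maximum value: 49
Minimum value: 1
Range = 49 - 1 = 48
Final answer: 48


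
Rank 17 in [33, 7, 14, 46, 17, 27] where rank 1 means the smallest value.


Sort ascending: [7, 14, 17, 27, 33, 46]
Find 17 in the sorted list.
17 is at position 3 (1-indexed).
Final answer: 3


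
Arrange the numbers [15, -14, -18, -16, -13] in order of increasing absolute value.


Compute absolute values:
  |15| = 15
  |-14| = 14
  |-18| = 18
  |-16| = 16
  |-13| = 13
Absolute values in increasing order: 13 < 14 < 15 < 16 < 18
Listing the original numbers in that order gives the answer.
Final answer: [-13, -14, 15, -16, -18]


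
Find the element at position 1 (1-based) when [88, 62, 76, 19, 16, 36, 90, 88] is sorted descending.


Sort descending: [90, 88, 88, 76, 62, 36, 19, 16]
The 1st element (1-indexed) is at index 0.
Value = 90
Final answer: 90


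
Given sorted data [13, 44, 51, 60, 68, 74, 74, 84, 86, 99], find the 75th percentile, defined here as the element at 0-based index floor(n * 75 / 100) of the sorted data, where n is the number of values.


The dataset has n = 10 elements.
Index = floor(10 * 75 / 100) = floor(750 / 100) = floor(7.5) = 7
Counting from index 0 in the sorted data, the element at index 7 is 84.
Final answer: 84


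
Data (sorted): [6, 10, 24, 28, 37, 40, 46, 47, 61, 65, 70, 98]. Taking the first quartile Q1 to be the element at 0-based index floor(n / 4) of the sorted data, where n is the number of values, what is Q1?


The list has n = 12 elements.
Q1 index = floor(12 / 4) = floor(3) = 3
Counting from index 0 in the sorted data, the element at index 3 is 28.
Final answer: 28


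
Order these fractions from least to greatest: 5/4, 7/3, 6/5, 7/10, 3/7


Convert to decimal for comparison:
  5/4 = 1.25
  7/3 = 2.3333
  6/5 = 1.2
  7/10 = 0.7
  3/7 = 0.4286
Decimals in increasing order: 0.4286 < 0.7 < 1.2 < 1.25 < 2.3333
Writing each back as its fraction gives the sorted order.
Final answer: 3/7, 7/10, 6/5, 5/4, 7/3


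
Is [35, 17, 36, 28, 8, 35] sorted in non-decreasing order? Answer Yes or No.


Check consecutive pairs:
  35 <= 17? False
  17 <= 36? True
  36 <= 28? False
  28 <= 8? False
  8 <= 35? True
3 consecutive pair(s) are out of order, so the list is not sorted.
Final answer: No


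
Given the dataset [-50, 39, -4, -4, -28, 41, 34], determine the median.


First, sort the list: [-50, -28, -4, -4, 34, 39, 41]
The list has 7 elements (odd count).
The middle index is 3 (0-based), and the element there is -4.
Final answer: -4


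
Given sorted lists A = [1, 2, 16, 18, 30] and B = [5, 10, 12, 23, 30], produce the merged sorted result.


List A: [1, 2, 16, 18, 30]
List B: [5, 10, 12, 23, 30]
Repeatedly compare the front elements and take the smaller:
  1 vs 5 -> take 1
  2 vs 5 -> take 2
  16 vs 5 -> take 5
  16 vs 10 -> take 10
  16 vs 12 -> take 12
  16 vs 23 -> take 16
  18 vs 23 -> take 18
  30 vs 23 -> take 23
  30 vs 30 -> take 30
  A is exhausted; append the rest of B: [30]
Final answer: [1, 2, 5, 10, 12, 16, 18, 23, 30, 30]


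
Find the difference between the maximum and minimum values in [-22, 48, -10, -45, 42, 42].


Maximum value: 48
Minimum value: -45
Range = 48 - (-45) = 93
Final answer: 93


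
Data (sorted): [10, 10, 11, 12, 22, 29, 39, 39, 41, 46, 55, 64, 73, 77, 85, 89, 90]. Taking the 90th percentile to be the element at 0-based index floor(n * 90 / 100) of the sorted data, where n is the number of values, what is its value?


The dataset has n = 17 elements.
Index = floor(17 * 90 / 100) = floor(1530 / 100) = floor(15.3) = 15
Counting from index 0 in the sorted data, the element at index 15 is 89.
Final answer: 89


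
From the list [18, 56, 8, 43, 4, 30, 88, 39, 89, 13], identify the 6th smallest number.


Sort ascending: [4, 8, 13, 18, 30, 39, 43, 56, 88, 89]
The 6th element (1-indexed) is at index 5.
Value = 39
Final answer: 39


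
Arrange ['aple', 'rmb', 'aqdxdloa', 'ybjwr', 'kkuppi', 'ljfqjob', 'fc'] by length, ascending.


Compute lengths:
  'aple' has length 4
  'rmb' has length 3
  'aqdxdloa' has length 8
  'ybjwr' has length 5
  'kkuppi' has length 6
  'ljfqjob' has length 7
  'fc' has length 2
Lengths in increasing order: 2 < 3 < 4 < 5 < 6 < 7 < 8
Listing the words in that order gives the answer.
Final answer: ['fc', 'rmb', 'aple', 'ybjwr', 'kkuppi', 'ljfqjob', 'aqdxdloa']


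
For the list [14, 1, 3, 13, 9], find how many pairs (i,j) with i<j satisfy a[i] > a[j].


For each element, count the later elements that are smaller than it:
  14 (index 0): smaller elements after it = [1, 3, 13, 9] -> 4
  1 (index 1): smaller elements after it = [] -> 0
  3 (index 2): smaller elements after it = [] -> 0
  13 (index 3): smaller elements after it = [9] -> 1
Total inversions = 4 + 0 + 0 + 1 = 5
Final answer: 5


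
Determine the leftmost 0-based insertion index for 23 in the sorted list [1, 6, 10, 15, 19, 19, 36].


List is sorted: [1, 6, 10, 15, 19, 19, 36]
We need the leftmost position where 23 can be inserted, i.e. the first index whose element is >= 23 (or the end of the list if none is).
Binary search with low=0, high=7 (0-based indices):
  low=0, high=7, mid=3: a[3]=15 < 23, so low = 4
  low=4, high=7, mid=5: a[5]=19 < 23, so low = 6
  low=6, high=7, mid=6: a[6]=36 >= 23, so high = 6
Now low = high = 6, so the insertion index is 6.
Final answer: 6


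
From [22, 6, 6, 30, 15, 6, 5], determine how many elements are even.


Check each element:
  22 is even
  6 is even
  6 is even
  30 is even
  15 is odd
  6 is even
  5 is odd
Evens: [22, 6, 6, 30, 6]
Count of evens = 5
Final answer: 5


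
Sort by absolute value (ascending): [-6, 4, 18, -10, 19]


Compute absolute values:
  |-6| = 6
  |4| = 4
  |18| = 18
  |-10| = 10
  |19| = 19
Absolute values in increasing order: 4 < 6 < 10 < 18 < 19
Listing the original numbers in that order gives the answer.
Final answer: [4, -6, -10, 18, 19]


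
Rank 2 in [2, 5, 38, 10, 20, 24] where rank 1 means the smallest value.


Sort ascending: [2, 5, 10, 20, 24, 38]
Find 2 in the sorted list.
2 is at position 1 (1-indexed).
Final answer: 1


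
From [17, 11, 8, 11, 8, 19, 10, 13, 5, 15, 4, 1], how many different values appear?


List all unique values:
Distinct values: [1, 4, 5, 8, 10, 11, 13, 15, 17, 19]
Count = 10
Final answer: 10


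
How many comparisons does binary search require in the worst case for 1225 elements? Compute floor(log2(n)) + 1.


Binary search halves the search space each step.
Maximum comparisons = floor(log2(1225)) + 1
log2(1225) = 10.2586
floor(log2(1225)) = 10, so 10 + 1 = 11
Final answer: 11


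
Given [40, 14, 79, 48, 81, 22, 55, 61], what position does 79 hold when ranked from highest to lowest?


Sort descending: [81, 79, 61, 55, 48, 40, 22, 14]
Find 79 in the sorted list.
79 is at position 2.
Final answer: 2


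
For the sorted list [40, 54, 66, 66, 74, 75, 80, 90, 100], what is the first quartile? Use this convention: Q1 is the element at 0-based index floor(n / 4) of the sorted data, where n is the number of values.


The list has n = 9 elements.
Q1 index = floor(9 / 4) = floor(2.25) = 2
Counting from index 0 in the sorted data, the element at index 2 is 66.
Final answer: 66


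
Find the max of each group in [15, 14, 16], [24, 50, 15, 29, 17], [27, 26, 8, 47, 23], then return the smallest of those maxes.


Find max of each group:
  Group 1: [15, 14, 16] -> max = 16
  Group 2: [24, 50, 15, 29, 17] -> max = 50
  Group 3: [27, 26, 8, 47, 23] -> max = 47
Maxes: [16, 50, 47]
Minimum of maxes = 16
Final answer: 16


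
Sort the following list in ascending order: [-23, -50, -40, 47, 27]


Original list: [-23, -50, -40, 47, 27]
Repeatedly take the smallest remaining element:
  Remaining [-23, -50, -40, 47, 27] -> smallest is -50
  Remaining [-23, -40, 47, 27] -> smallest is -40
  Remaining [-23, 47, 27] -> smallest is -23
  Remaining [47, 27] -> smallest is 27
  Remaining [47] -> smallest is 47
Collecting the picks in order gives the sorted list.
Final answer: [-50, -40, -23, 27, 47]


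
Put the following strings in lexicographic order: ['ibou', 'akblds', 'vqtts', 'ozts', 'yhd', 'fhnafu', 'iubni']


Compare strings character by character (the first differing letter decides):
  'akblds' < 'fhnafu' since 'a' < 'f' at position 1
  'fhnafu' < 'ibou' since 'f' < 'i' at position 1
  'ibou' < 'iubni' since 'b' < 'u' at position 2
  'iubni' < 'ozts' since 'i' < 'o' at position 1
  'ozts' < 'vqtts' since 'o' < 'v' at position 1
  'vqtts' < 'yhd' since 'v' < 'y' at position 1
Chaining these comparisons gives the alphabetical order.
Final answer: ['akblds', 'fhnafu', 'ibou', 'iubni', 'ozts', 'vqtts', 'yhd']


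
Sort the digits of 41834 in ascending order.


The number 41834 has digits: 4, 1, 8, 3, 4
Sorted: 1, 3, 4, 4, 8
Joining the sorted digits gives the result.
Final answer: 13448


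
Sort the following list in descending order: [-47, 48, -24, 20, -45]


Original list: [-47, 48, -24, 20, -45]
Repeatedly take the largest remaining element:
  Remaining [-47, 48, -24, 20, -45] -> largest is 48
  Remaining [-47, -24, 20, -45] -> largest is 20
  Remaining [-47, -24, -45] -> largest is -24
  Remaining [-47, -45] -> largest is -45
  Remaining [-47] -> largest is -47
Collecting the picks in order gives the descending list.
Final answer: [48, 20, -24, -45, -47]


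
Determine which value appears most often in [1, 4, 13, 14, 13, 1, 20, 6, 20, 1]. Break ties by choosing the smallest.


Count the frequency of each value:
  1 appears 3 time(s)
  4 appears 1 time(s)
  6 appears 1 time(s)
  13 appears 2 time(s)
  14 appears 1 time(s)
  20 appears 2 time(s)
Maximum frequency is 3.
Only 1 reaches that frequency, so it is the mode.
Final answer: 1


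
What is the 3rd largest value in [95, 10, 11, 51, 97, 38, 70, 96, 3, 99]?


Sort descending: [99, 97, 96, 95, 70, 51, 38, 11, 10, 3]
The 3rd element (1-indexed) is at index 2.
Value = 96
Final answer: 96


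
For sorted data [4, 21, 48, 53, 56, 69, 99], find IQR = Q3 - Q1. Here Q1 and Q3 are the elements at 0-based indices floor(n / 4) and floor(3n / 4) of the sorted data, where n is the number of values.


The data has n = 7 elements.
Q1 index = floor(7 / 4) = floor(1.75) = 1; Q3 index = floor(3 * 7 / 4) = floor(5.25) = 5
Q1 = element at index 1 = 21
Q3 = element at index 5 = 69
IQR = 69 - 21 = 48
Final answer: 48


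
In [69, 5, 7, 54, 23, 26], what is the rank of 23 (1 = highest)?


Sort descending: [69, 54, 26, 23, 7, 5]
Find 23 in the sorted list.
23 is at position 4.
Final answer: 4


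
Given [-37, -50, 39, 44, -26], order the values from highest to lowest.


Original list: [-37, -50, 39, 44, -26]
Repeatedly take the largest remaining element:
  Remaining [-37, -50, 39, 44, -26] -> largest is 44
  Remaining [-37, -50, 39, -26] -> largest is 39
  Remaining [-37, -50, -26] -> largest is -26
  Remaining [-37, -50] -> largest is -37
  Remaining [-50] -> largest is -50
Collecting the picks in order gives the descending list.
Final answer: [44, 39, -26, -37, -50]


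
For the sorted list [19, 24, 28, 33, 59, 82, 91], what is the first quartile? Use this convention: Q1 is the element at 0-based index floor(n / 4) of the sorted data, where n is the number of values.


The list has n = 7 elements.
Q1 index = floor(7 / 4) = floor(1.75) = 1
Counting from index 0 in the sorted data, the element at index 1 is 24.
Final answer: 24


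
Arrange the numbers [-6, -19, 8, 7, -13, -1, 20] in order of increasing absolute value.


Compute absolute values:
  |-6| = 6
  |-19| = 19
  |8| = 8
  |7| = 7
  |-13| = 13
  |-1| = 1
  |20| = 20
Absolute values in increasing order: 1 < 6 < 7 < 8 < 13 < 19 < 20
Listing the original numbers in that order gives the answer.
Final answer: [-1, -6, 7, 8, -13, -19, 20]


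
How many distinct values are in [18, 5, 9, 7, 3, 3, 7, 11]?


List all unique values:
Distinct values: [3, 5, 7, 9, 11, 18]
Count = 6
Final answer: 6


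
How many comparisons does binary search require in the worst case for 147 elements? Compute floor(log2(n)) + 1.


Binary search halves the search space each step.
Maximum comparisons = floor(log2(147)) + 1
log2(147) = 7.1997
floor(log2(147)) = 7, so 7 + 1 = 8
Final answer: 8


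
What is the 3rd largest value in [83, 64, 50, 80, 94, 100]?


Sort descending: [100, 94, 83, 80, 64, 50]
The 3rd element (1-indexed) is at index 2.
Value = 83
Final answer: 83


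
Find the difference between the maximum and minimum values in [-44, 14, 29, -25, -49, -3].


Maximum value: 29
Minimum value: -49
Range = 29 - (-49) = 78
Final answer: 78


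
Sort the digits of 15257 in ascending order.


The number 15257 has digits: 1, 5, 2, 5, 7
Sorted: 1, 2, 5, 5, 7
Joining the sorted digits gives the result.
Final answer: 12557


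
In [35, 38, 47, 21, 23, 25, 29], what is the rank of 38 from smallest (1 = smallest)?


Sort ascending: [21, 23, 25, 29, 35, 38, 47]
Find 38 in the sorted list.
38 is at position 6 (1-indexed).
Final answer: 6


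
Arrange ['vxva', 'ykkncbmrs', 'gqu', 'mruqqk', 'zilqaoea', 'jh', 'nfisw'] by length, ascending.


Compute lengths:
  'vxva' has length 4
  'ykkncbmrs' has length 9
  'gqu' has length 3
  'mruqqk' has length 6
  'zilqaoea' has length 8
  'jh' has length 2
  'nfisw' has length 5
Lengths in increasing order: 2 < 3 < 4 < 5 < 6 < 8 < 9
Listing the words in that order gives the answer.
Final answer: ['jh', 'gqu', 'vxva', 'nfisw', 'mruqqk', 'zilqaoea', 'ykkncbmrs']


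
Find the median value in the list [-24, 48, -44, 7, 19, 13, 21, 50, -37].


First, sort the list: [-44, -37, -24, 7, 13, 19, 21, 48, 50]
The list has 9 elements (odd count).
The middle index is 4 (0-based), and the element there is 13.
Final answer: 13


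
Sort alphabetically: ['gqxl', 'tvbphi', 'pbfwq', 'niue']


Compare strings character by character (the first differing letter decides):
  'gqxl' < 'niue' since 'g' < 'n' at position 1
  'niue' < 'pbfwq' since 'n' < 'p' at position 1
  'pbfwq' < 'tvbphi' since 'p' < 't' at position 1
Chaining these comparisons gives the alphabetical order.
Final answer: ['gqxl', 'niue', 'pbfwq', 'tvbphi']


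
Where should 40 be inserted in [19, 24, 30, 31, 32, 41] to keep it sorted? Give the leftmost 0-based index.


List is sorted: [19, 24, 30, 31, 32, 41]
We need the leftmost position where 40 can be inserted, i.e. the first index whose element is >= 40 (or the end of the list if none is).
Binary search with low=0, high=6 (0-based indices):
  low=0, high=6, mid=3: a[3]=31 < 40, so low = 4
  low=4, high=6, mid=5: a[5]=41 >= 40, so high = 5
  low=4, high=5, mid=4: a[4]=32 < 40, so low = 5
Now low = high = 5, so the insertion index is 5.
Final answer: 5


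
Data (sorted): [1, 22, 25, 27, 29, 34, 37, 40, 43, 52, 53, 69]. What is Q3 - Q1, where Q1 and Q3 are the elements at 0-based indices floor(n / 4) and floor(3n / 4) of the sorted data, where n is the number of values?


The data has n = 12 elements.
Q1 index = floor(12 / 4) = floor(3) = 3; Q3 index = floor(3 * 12 / 4) = floor(9) = 9
Q1 = element at index 3 = 27
Q3 = element at index 9 = 52
IQR = 52 - 27 = 25
Final answer: 25


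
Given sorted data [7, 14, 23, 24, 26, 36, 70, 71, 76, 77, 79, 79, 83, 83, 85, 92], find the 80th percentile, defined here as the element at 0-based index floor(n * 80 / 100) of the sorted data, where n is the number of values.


The dataset has n = 16 elements.
Index = floor(16 * 80 / 100) = floor(1280 / 100) = floor(12.8) = 12
Counting from index 0 in the sorted data, the element at index 12 is 83.
Final answer: 83


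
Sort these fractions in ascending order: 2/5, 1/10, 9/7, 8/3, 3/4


Convert to decimal for comparison:
  2/5 = 0.4
  1/10 = 0.1
  9/7 = 1.2857
  8/3 = 2.6667
  3/4 = 0.75
Decimals in increasing order: 0.1 < 0.4 < 0.75 < 1.2857 < 2.6667
Writing each back as its fraction gives the sorted order.
Final answer: 1/10, 2/5, 3/4, 9/7, 8/3


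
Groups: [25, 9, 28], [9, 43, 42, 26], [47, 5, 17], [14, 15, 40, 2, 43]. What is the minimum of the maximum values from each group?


Find max of each group:
  Group 1: [25, 9, 28] -> max = 28
  Group 2: [9, 43, 42, 26] -> max = 43
  Group 3: [47, 5, 17] -> max = 47
  Group 4: [14, 15, 40, 2, 43] -> max = 43
Maxes: [28, 43, 47, 43]
Minimum of maxes = 28
Final answer: 28


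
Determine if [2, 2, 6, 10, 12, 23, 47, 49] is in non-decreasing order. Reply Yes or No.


Check consecutive pairs:
  2 <= 2? True
  2 <= 6? True
  6 <= 10? True
  10 <= 12? True
  12 <= 23? True
  23 <= 47? True
  47 <= 49? True
Every consecutive pair is in order, so the list is non-decreasing.
Final answer: Yes


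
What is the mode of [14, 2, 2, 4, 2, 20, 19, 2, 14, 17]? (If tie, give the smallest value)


Count the frequency of each value:
  2 appears 4 time(s)
  4 appears 1 time(s)
  14 appears 2 time(s)
  17 appears 1 time(s)
  19 appears 1 time(s)
  20 appears 1 time(s)
Maximum frequency is 4.
Only 2 reaches that frequency, so it is the mode.
Final answer: 2


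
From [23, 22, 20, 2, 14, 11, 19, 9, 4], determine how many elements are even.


Check each element:
  23 is odd
  22 is even
  20 is even
  2 is even
  14 is even
  11 is odd
  19 is odd
  9 is odd
  4 is even
Evens: [22, 20, 2, 14, 4]
Count of evens = 5
Final answer: 5


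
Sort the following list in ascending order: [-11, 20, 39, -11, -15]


Original list: [-11, 20, 39, -11, -15]
Repeatedly take the smallest remaining element:
  Remaining [-11, 20, 39, -11, -15] -> smallest is -15
  Remaining [-11, 20, 39, -11] -> smallest is -11
  Remaining [20, 39, -11] -> smallest is -11
  Remaining [20, 39] -> smallest is 20
  Remaining [39] -> smallest is 39
Collecting the picks in order gives the sorted list.
Final answer: [-15, -11, -11, 20, 39]


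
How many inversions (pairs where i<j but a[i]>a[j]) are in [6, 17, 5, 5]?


For each element, count the later elements that are smaller than it:
  6 (index 0): smaller elements after it = [5, 5] -> 2
  17 (index 1): smaller elements after it = [5, 5] -> 2
  5 (index 2): smaller elements after it = [] -> 0
Total inversions = 2 + 2 + 0 = 4
Final answer: 4


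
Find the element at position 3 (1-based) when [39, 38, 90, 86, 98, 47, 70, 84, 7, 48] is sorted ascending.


Sort ascending: [7, 38, 39, 47, 48, 70, 84, 86, 90, 98]
The 3rd element (1-indexed) is at index 2.
Value = 39
Final answer: 39


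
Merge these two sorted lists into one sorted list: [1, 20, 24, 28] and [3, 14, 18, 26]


List A: [1, 20, 24, 28]
List B: [3, 14, 18, 26]
Repeatedly compare the front elements and take the smaller:
  1 vs 3 -> take 1
  20 vs 3 -> take 3
  20 vs 14 -> take 14
  20 vs 18 -> take 18
  20 vs 26 -> take 20
  24 vs 26 -> take 24
  28 vs 26 -> take 26
  B is exhausted; append the rest of A: [28]
Final answer: [1, 3, 14, 18, 20, 24, 26, 28]


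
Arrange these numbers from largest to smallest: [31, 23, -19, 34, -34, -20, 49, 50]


Original list: [31, 23, -19, 34, -34, -20, 49, 50]
Repeatedly take the largest remaining element:
  Remaining [31, 23, -19, 34, -34, -20, 49, 50] -> largest is 50
  Remaining [31, 23, -19, 34, -34, -20, 49] -> largest is 49
  Remaining [31, 23, -19, 34, -34, -20] -> largest is 34
  Remaining [31, 23, -19, -34, -20] -> largest is 31
  Remaining [23, -19, -34, -20] -> largest is 23
  Remaining [-19, -34, -20] -> largest is -19
  Remaining [-34, -20] -> largest is -20
  Remaining [-34] -> largest is -34
Collecting the picks in order gives the descending list.
Final answer: [50, 49, 34, 31, 23, -19, -20, -34]


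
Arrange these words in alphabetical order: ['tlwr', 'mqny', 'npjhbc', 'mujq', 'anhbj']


Compare strings character by character (the first differing letter decides):
  'anhbj' < 'mqny' since 'a' < 'm' at position 1
  'mqny' < 'mujq' since 'q' < 'u' at position 2
  'mujq' < 'npjhbc' since 'm' < 'n' at position 1
  'npjhbc' < 'tlwr' since 'n' < 't' at position 1
Chaining these comparisons gives the alphabetical order.
Final answer: ['anhbj', 'mqny', 'mujq', 'npjhbc', 'tlwr']


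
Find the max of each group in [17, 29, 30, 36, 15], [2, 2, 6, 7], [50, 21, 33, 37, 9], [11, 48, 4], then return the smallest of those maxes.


Find max of each group:
  Group 1: [17, 29, 30, 36, 15] -> max = 36
  Group 2: [2, 2, 6, 7] -> max = 7
  Group 3: [50, 21, 33, 37, 9] -> max = 50
  Group 4: [11, 48, 4] -> max = 48
Maxes: [36, 7, 50, 48]
Minimum of maxes = 7
Final answer: 7


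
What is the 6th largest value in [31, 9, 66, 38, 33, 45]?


Sort descending: [66, 45, 38, 33, 31, 9]
The 6th element (1-indexed) is at index 5.
Value = 9
Final answer: 9


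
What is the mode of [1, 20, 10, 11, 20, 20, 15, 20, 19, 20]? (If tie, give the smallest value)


Count the frequency of each value:
  1 appears 1 time(s)
  10 appears 1 time(s)
  11 appears 1 time(s)
  15 appears 1 time(s)
  19 appears 1 time(s)
  20 appears 5 time(s)
Maximum frequency is 5.
Only 20 reaches that frequency, so it is the mode.
Final answer: 20


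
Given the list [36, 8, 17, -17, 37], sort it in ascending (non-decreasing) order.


Original list: [36, 8, 17, -17, 37]
Repeatedly take the smallest remaining element:
  Remaining [36, 8, 17, -17, 37] -> smallest is -17
  Remaining [36, 8, 17, 37] -> smallest is 8
  Remaining [36, 17, 37] -> smallest is 17
  Remaining [36, 37] -> smallest is 36
  Remaining [37] -> smallest is 37
Collecting the picks in order gives the sorted list.
Final answer: [-17, 8, 17, 36, 37]


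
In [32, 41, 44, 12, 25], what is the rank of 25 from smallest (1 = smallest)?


Sort ascending: [12, 25, 32, 41, 44]
Find 25 in the sorted list.
25 is at position 2 (1-indexed).
Final answer: 2


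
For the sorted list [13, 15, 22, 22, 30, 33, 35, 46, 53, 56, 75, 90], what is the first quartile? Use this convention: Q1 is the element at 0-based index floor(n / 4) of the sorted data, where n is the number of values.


The list has n = 12 elements.
Q1 index = floor(12 / 4) = floor(3) = 3
Counting from index 0 in the sorted data, the element at index 3 is 22.
Final answer: 22


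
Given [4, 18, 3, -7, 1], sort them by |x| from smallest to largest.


Compute absolute values:
  |4| = 4
  |18| = 18
  |3| = 3
  |-7| = 7
  |1| = 1
Absolute values in increasing order: 1 < 3 < 4 < 7 < 18
Listing the original numbers in that order gives the answer.
Final answer: [1, 3, 4, -7, 18]


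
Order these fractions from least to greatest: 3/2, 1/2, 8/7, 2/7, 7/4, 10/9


Convert to decimal for comparison:
  3/2 = 1.5
  1/2 = 0.5
  8/7 = 1.1429
  2/7 = 0.2857
  7/4 = 1.75
  10/9 = 1.1111
Decimals in increasing order: 0.2857 < 0.5 < 1.1111 < 1.1429 < 1.5 < 1.75
Writing each back as its fraction gives the sorted order.
Final answer: 2/7, 1/2, 10/9, 8/7, 3/2, 7/4


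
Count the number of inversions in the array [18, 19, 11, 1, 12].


For each element, count the later elements that are smaller than it:
  18 (index 0): smaller elements after it = [11, 1, 12] -> 3
  19 (index 1): smaller elements after it = [11, 1, 12] -> 3
  11 (index 2): smaller elements after it = [1] -> 1
  1 (index 3): smaller elements after it = [] -> 0
Total inversions = 3 + 3 + 1 + 0 = 7
Final answer: 7


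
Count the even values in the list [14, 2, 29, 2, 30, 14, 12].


Check each element:
  14 is even
  2 is even
  29 is odd
  2 is even
  30 is even
  14 is even
  12 is even
Evens: [14, 2, 2, 30, 14, 12]
Count of evens = 6
Final answer: 6


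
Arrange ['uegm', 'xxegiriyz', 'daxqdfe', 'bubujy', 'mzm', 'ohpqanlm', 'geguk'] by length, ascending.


Compute lengths:
  'uegm' has length 4
  'xxegiriyz' has length 9
  'daxqdfe' has length 7
  'bubujy' has length 6
  'mzm' has length 3
  'ohpqanlm' has length 8
  'geguk' has length 5
Lengths in increasing order: 3 < 4 < 5 < 6 < 7 < 8 < 9
Listing the words in that order gives the answer.
Final answer: ['mzm', 'uegm', 'geguk', 'bubujy', 'daxqdfe', 'ohpqanlm', 'xxegiriyz']


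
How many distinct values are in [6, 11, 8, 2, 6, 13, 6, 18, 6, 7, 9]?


List all unique values:
Distinct values: [2, 6, 7, 8, 9, 11, 13, 18]
Count = 8
Final answer: 8


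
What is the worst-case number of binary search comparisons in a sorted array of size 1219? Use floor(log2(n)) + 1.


Binary search halves the search space each step.
Maximum comparisons = floor(log2(1219)) + 1
log2(1219) = 10.2515
floor(log2(1219)) = 10, so 10 + 1 = 11
Final answer: 11


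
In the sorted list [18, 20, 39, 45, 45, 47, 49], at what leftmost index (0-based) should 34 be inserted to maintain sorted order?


List is sorted: [18, 20, 39, 45, 45, 47, 49]
We need the leftmost position where 34 can be inserted, i.e. the first index whose element is >= 34 (or the end of the list if none is).
Binary search with low=0, high=7 (0-based indices):
  low=0, high=7, mid=3: a[3]=45 >= 34, so high = 3
  low=0, high=3, mid=1: a[1]=20 < 34, so low = 2
  low=2, high=3, mid=2: a[2]=39 >= 34, so high = 2
Now low = high = 2, so the insertion index is 2.
Final answer: 2


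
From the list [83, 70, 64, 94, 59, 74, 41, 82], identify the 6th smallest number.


Sort ascending: [41, 59, 64, 70, 74, 82, 83, 94]
The 6th element (1-indexed) is at index 5.
Value = 82
Final answer: 82


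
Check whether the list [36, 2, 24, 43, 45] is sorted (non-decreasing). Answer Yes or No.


Check consecutive pairs:
  36 <= 2? False
  2 <= 24? True
  24 <= 43? True
  43 <= 45? True
1 consecutive pair(s) are out of order, so the list is not sorted.
Final answer: No


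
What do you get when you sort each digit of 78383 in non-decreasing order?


The number 78383 has digits: 7, 8, 3, 8, 3
Sorted: 3, 3, 7, 8, 8
Joining the sorted digits gives the result.
Final answer: 33788


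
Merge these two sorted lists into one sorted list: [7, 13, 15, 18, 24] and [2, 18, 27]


List A: [7, 13, 15, 18, 24]
List B: [2, 18, 27]
Repeatedly compare the front elements and take the smaller:
  7 vs 2 -> take 2
  7 vs 18 -> take 7
  13 vs 18 -> take 13
  15 vs 18 -> take 15
  18 vs 18 -> take 18
  24 vs 18 -> take 18
  24 vs 27 -> take 24
  A is exhausted; append the rest of B: [27]
Final answer: [2, 7, 13, 15, 18, 18, 24, 27]


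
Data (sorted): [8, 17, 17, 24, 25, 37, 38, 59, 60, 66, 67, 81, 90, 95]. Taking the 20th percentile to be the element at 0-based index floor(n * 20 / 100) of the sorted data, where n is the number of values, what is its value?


The dataset has n = 14 elements.
Index = floor(14 * 20 / 100) = floor(280 / 100) = floor(2.8) = 2
Counting from index 0 in the sorted data, the element at index 2 is 17.
Final answer: 17


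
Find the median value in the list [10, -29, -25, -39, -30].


First, sort the list: [-39, -30, -29, -25, 10]
The list has 5 elements (odd count).
The middle index is 2 (0-based), and the element there is -29.
Final answer: -29


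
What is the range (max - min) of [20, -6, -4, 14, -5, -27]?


Maximum value: 20
Minimum value: -27
Range = 20 - (-27) = 47
Final answer: 47


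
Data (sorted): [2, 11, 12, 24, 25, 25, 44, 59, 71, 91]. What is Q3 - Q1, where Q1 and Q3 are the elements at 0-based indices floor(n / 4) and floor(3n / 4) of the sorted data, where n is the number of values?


The data has n = 10 elements.
Q1 index = floor(10 / 4) = floor(2.5) = 2; Q3 index = floor(3 * 10 / 4) = floor(7.5) = 7
Q1 = element at index 2 = 12
Q3 = element at index 7 = 59
IQR = 59 - 12 = 47
Final answer: 47


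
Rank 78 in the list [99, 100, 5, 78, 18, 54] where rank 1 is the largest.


Sort descending: [100, 99, 78, 54, 18, 5]
Find 78 in the sorted list.
78 is at position 3.
Final answer: 3


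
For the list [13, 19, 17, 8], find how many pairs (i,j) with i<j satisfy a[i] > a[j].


For each element, count the later elements that are smaller than it:
  13 (index 0): smaller elements after it = [8] -> 1
  19 (index 1): smaller elements after it = [17, 8] -> 2
  17 (index 2): smaller elements after it = [8] -> 1
Total inversions = 1 + 2 + 1 = 4
Final answer: 4


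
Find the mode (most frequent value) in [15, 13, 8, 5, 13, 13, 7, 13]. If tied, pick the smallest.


Count the frequency of each value:
  5 appears 1 time(s)
  7 appears 1 time(s)
  8 appears 1 time(s)
  13 appears 4 time(s)
  15 appears 1 time(s)
Maximum frequency is 4.
Only 13 reaches that frequency, so it is the mode.
Final answer: 13


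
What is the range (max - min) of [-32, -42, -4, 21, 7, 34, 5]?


Maximum value: 34
Minimum value: -42
Range = 34 - (-42) = 76
Final answer: 76


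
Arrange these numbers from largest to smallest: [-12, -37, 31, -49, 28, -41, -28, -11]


Original list: [-12, -37, 31, -49, 28, -41, -28, -11]
Repeatedly take the largest remaining element:
  Remaining [-12, -37, 31, -49, 28, -41, -28, -11] -> largest is 31
  Remaining [-12, -37, -49, 28, -41, -28, -11] -> largest is 28
  Remaining [-12, -37, -49, -41, -28, -11] -> largest is -11
  Remaining [-12, -37, -49, -41, -28] -> largest is -12
  Remaining [-37, -49, -41, -28] -> largest is -28
  Remaining [-37, -49, -41] -> largest is -37
  Remaining [-49, -41] -> largest is -41
  Remaining [-49] -> largest is -49
Collecting the picks in order gives the descending list.
Final answer: [31, 28, -11, -12, -28, -37, -41, -49]


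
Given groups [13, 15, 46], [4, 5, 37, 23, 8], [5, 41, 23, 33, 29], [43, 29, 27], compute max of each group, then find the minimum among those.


Find max of each group:
  Group 1: [13, 15, 46] -> max = 46
  Group 2: [4, 5, 37, 23, 8] -> max = 37
  Group 3: [5, 41, 23, 33, 29] -> max = 41
  Group 4: [43, 29, 27] -> max = 43
Maxes: [46, 37, 41, 43]
Minimum of maxes = 37
Final answer: 37


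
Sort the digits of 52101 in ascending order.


The number 52101 has digits: 5, 2, 1, 0, 1
Sorted: 0, 1, 1, 2, 5
Joining the sorted digits gives the result.
Final answer: 01125


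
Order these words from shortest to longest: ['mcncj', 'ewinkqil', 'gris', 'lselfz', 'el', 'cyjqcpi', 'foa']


Compute lengths:
  'mcncj' has length 5
  'ewinkqil' has length 8
  'gris' has length 4
  'lselfz' has length 6
  'el' has length 2
  'cyjqcpi' has length 7
  'foa' has length 3
Lengths in increasing order: 2 < 3 < 4 < 5 < 6 < 7 < 8
Listing the words in that order gives the answer.
Final answer: ['el', 'foa', 'gris', 'mcncj', 'lselfz', 'cyjqcpi', 'ewinkqil']
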